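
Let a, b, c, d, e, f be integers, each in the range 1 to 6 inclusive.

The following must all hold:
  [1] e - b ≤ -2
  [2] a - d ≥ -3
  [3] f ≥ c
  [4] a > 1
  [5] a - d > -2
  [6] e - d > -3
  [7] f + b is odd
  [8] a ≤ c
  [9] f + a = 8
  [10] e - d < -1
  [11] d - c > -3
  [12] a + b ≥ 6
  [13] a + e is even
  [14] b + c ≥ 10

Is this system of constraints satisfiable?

One satisfying assignment is a = 3, b = 6, c = 5, d = 3, e = 1, f = 5.
For the less obvious constraints — constraint 1: e - b = -5; constraint 2: a - d = 0 — and the others hold by inspection.

Satisfiable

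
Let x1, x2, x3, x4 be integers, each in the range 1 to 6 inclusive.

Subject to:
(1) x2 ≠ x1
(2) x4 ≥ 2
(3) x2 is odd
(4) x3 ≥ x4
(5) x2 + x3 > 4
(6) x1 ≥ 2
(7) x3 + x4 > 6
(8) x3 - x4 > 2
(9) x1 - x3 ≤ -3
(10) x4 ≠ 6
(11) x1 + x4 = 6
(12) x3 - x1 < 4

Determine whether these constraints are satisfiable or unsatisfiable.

Satisfiable

Take x1 = 3, x2 = 1, x3 = 6, x4 = 3. Then constraint 5: x2 + x3 = 7; constraint 7: x3 + x4 = 9; constraint 8: x3 - x4 = 3, and every other listed constraint is also met.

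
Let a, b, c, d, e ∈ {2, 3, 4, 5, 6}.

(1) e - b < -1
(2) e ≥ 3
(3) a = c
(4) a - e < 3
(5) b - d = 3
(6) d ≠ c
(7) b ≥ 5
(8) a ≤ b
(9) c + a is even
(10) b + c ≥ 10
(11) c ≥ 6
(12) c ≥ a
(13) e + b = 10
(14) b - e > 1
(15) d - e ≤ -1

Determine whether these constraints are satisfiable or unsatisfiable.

Try a = 6, b = 6, c = 6, d = 3, e = 4.
Check constraint 1: e - b = -2; constraint 4: a - e = 2; constraint 5: b - d = 3. The remaining constraints are straightforward to verify.

Satisfiable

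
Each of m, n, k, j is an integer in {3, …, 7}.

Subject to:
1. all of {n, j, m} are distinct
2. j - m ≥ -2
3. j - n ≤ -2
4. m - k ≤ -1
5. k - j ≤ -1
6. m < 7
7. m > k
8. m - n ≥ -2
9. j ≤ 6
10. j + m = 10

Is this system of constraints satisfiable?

Unsatisfiable

Constraints 3, 4, 5, and 8 give m − n ≥ -2, n − j ≥ 2, j − k ≥ 1, k − m ≥ 1.
Adding all 4 inequalities: the left sides telescope to 0, and the right sides sum to (-2) + 2 + 1 + 1 = 2. So 0 ≥ 2, which is false.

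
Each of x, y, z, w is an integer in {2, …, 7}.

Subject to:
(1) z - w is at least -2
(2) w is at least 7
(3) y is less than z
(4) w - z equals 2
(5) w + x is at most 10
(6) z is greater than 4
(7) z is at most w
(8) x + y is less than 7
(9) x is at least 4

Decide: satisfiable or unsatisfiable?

Unsatisfiable

From constraint 2: w ≥ 7. From constraint 9: x ≥ 4. Hence w + x ≥ 11. But constraint 5 requires w + x ≤ 10, and 10 < 11. Contradiction.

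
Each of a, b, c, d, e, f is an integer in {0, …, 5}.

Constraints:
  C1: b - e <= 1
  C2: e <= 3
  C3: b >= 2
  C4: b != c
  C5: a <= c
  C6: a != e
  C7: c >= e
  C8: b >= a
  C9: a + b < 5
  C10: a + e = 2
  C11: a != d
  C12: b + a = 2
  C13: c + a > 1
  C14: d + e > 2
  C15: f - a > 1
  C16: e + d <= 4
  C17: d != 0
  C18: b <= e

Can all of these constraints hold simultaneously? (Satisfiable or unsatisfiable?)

Take a = 0, b = 2, c = 4, d = 1, e = 2, f = 3. Then constraint 1: b - e = 0; constraint 9: a + b = 2, and every other listed constraint is also met.

Satisfiable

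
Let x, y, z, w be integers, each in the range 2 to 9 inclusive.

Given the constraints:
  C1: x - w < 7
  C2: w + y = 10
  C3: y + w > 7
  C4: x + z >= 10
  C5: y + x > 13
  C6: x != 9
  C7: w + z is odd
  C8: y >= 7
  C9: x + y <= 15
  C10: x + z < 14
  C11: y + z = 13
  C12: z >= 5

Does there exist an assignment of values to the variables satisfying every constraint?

Satisfiable

Setting (x, y, z, w) = (7, 7, 6, 3) satisfies everything: constraint 1: x - w = 4; constraint 2: w + y = 10, and the others follow.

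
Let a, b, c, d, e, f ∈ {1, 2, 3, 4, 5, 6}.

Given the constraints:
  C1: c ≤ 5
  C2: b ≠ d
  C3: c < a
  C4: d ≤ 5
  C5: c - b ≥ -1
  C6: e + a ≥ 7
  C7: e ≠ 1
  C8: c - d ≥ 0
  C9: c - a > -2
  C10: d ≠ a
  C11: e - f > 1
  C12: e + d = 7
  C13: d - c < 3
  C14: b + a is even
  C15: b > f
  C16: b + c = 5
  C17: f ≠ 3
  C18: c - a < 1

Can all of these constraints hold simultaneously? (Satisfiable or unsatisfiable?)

One satisfying assignment is a = 4, b = 2, c = 3, d = 3, e = 4, f = 1.
For the less obvious constraints — constraint 5: c - b = 1; constraint 6: e + a = 8 — and the others hold by inspection.

Satisfiable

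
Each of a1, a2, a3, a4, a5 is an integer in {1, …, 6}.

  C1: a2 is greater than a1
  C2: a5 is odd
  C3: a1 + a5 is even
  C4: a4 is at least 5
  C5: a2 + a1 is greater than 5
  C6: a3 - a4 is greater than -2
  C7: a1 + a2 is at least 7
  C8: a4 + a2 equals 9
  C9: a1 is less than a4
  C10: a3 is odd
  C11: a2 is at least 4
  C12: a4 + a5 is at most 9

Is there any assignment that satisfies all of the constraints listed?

Take a1 = 3, a2 = 4, a3 = 5, a4 = 5, a5 = 3. Then constraint 5: a2 + a1 = 7; constraint 6: a3 - a4 = 0, and every other listed constraint is also met.

Satisfiable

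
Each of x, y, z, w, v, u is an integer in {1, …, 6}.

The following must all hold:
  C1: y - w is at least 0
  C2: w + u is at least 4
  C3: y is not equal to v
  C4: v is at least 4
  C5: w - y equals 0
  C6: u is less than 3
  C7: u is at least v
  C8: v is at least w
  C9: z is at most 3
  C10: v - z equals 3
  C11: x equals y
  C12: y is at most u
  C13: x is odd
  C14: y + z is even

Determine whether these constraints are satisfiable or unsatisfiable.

From constraints 4 and 7: u ≥ v and v ≥ 4, so u ≥ 4. From constraint 6: u ≤ 2. But 2 < 4, so no value of u works.

Unsatisfiable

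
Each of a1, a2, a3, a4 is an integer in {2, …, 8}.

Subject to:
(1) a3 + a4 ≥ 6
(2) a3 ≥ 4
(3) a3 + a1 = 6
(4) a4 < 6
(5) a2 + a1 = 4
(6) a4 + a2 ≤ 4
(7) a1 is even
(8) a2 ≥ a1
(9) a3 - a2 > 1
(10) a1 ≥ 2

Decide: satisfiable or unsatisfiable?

Satisfiable

Setting (a1, a2, a3, a4) = (2, 2, 4, 2) satisfies everything: constraint 1: a3 + a4 = 6; constraint 3: a3 + a1 = 6; constraint 5: a2 + a1 = 4, and the others follow.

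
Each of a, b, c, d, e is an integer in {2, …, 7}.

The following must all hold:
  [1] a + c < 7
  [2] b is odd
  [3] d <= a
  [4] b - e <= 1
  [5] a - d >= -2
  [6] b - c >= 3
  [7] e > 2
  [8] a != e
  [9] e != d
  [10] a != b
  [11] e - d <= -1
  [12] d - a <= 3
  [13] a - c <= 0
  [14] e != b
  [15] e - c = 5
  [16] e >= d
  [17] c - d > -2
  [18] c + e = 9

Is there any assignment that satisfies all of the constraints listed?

Unsatisfiable

Constraints 4, 5, 6, 11, and 13 give a − d ≥ -2, d − e ≥ 1, e − b ≥ -1, b − c ≥ 3, c − a ≥ 0.
Adding all 5 inequalities: the left sides telescope to 0, and the right sides sum to (-2) + 1 + (-1) + 3 + 0 = 1. So 0 ≥ 1, which is false.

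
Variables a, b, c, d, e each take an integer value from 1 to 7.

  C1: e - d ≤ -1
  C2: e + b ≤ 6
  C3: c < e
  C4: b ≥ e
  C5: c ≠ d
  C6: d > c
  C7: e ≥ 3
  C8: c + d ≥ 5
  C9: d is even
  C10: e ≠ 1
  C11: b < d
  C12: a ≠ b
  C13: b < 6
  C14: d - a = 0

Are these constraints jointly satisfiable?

Satisfiable

Take a = 4, b = 3, c = 2, d = 4, e = 3. Then constraint 1: e - d = -1; constraint 2: e + b = 6, and every other listed constraint is also met.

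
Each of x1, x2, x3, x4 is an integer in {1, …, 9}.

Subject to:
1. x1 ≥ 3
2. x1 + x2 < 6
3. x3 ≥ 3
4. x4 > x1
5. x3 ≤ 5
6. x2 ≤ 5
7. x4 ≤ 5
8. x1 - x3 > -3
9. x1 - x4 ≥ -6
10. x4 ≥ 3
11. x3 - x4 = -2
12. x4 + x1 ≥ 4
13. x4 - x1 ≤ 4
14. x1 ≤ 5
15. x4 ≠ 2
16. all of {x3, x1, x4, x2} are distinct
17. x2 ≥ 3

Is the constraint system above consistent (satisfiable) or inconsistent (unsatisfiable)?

Unsatisfiable

Constraints 1, 3, 5, 6, 7, 10, 14, and 17 confine each of x3, x1, x4, x2 to the 3 values {3, …, 5}.
Constraint 16 requires all 4 of them to be distinct, but only 3 values are available — impossible by the pigeonhole principle.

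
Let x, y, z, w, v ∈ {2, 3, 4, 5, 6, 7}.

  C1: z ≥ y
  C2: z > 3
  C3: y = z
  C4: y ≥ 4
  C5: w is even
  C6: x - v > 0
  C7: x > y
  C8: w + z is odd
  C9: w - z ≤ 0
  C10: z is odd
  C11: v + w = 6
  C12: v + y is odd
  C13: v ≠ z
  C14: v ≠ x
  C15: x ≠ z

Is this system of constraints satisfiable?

Setting (x, y, z, w, v) = (6, 5, 5, 2, 4) satisfies everything: constraint 6: x - v = 2; constraint 9: w - z = -3; constraint 11: v + w = 6, and the others follow.

Satisfiable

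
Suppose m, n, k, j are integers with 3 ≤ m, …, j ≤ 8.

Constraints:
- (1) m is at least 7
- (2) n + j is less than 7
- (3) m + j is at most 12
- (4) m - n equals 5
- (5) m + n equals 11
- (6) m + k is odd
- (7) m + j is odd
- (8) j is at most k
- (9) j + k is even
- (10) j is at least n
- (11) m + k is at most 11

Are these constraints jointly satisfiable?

Satisfiable

Try m = 8, n = 3, k = 3, j = 3.
Check constraint 2: n + j = 6; constraint 3: m + j = 11; constraint 4: m - n = 5. The remaining constraints are straightforward to verify.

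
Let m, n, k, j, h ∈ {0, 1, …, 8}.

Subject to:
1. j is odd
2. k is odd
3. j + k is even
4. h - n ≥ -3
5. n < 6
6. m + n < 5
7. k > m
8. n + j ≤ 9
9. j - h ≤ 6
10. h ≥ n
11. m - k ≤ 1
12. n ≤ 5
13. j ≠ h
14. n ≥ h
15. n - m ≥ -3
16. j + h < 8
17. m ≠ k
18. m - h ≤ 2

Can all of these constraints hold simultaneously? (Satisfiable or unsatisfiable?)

The assignment m = 2, n = 2, k = 3, j = 5, h = 2 works:
  constraint 4 holds since h - n = 0.
  constraint 6 holds since m + n = 4.
  constraint 8 holds since n + j = 7.
The rest check out directly.

Satisfiable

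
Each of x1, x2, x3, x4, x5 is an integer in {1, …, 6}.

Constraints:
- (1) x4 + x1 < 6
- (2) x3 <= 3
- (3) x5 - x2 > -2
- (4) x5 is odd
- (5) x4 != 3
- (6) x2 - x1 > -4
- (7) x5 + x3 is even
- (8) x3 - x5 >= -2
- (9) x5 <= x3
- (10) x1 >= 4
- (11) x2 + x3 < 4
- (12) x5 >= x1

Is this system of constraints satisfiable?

Unsatisfiable

From constraints 10 and 12: x5 ≥ x1 and x1 ≥ 4, so x5 ≥ 4. From constraints 2 and 9: x5 ≤ x3 and x3 ≤ 3, so x5 ≤ 3. But 3 < 4, so no value of x5 works.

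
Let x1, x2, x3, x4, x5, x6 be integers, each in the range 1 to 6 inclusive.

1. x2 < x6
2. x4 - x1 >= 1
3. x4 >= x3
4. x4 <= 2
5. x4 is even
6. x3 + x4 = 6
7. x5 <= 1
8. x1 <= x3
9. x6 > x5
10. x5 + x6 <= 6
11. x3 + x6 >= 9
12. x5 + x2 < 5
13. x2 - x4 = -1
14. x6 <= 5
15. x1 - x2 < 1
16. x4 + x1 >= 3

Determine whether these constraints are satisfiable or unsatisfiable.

Unsatisfiable

From constraints 3 and 4: x3 ≤ x4 ≤ 2. From constraint 14: x6 ≤ 5. Hence x3 + x6 ≤ 7. But constraint 11 requires x3 + x6 ≥ 9, and 9 > 7. Contradiction.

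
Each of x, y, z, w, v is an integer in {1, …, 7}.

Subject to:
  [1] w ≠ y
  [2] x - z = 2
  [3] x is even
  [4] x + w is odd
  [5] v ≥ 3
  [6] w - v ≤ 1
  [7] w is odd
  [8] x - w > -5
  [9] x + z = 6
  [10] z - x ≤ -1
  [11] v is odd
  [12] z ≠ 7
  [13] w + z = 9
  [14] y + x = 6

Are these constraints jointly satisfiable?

One satisfying assignment is x = 4, y = 2, z = 2, w = 7, v = 7.
For the less obvious constraints — constraint 2: x - z = 2; constraint 6: w - v = 0 — and the others hold by inspection.

Satisfiable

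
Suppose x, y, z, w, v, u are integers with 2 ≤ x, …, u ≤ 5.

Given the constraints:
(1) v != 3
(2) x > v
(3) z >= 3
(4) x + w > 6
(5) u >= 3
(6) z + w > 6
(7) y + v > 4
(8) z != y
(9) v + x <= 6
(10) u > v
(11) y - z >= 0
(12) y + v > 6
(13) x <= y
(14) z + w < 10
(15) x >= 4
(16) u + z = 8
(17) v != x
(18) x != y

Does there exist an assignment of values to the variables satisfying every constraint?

Take x = 4, y = 5, z = 4, w = 5, v = 2, u = 4. Then constraint 4: x + w = 9; constraint 6: z + w = 9; constraint 7: y + v = 7, and every other listed constraint is also met.

Satisfiable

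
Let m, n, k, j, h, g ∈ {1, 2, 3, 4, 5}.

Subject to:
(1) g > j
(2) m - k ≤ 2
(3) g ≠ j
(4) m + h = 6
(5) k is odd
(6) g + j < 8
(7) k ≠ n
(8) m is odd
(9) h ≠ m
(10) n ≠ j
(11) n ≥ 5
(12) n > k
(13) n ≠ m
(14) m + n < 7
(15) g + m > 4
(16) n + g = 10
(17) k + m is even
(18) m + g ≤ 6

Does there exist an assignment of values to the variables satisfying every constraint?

Satisfiable

One satisfying assignment is m = 1, n = 5, k = 1, j = 2, h = 5, g = 5.
For the less obvious constraints — constraint 2: m - k = 0; constraint 4: m + h = 6; constraint 6: g + j = 7 — and the others hold by inspection.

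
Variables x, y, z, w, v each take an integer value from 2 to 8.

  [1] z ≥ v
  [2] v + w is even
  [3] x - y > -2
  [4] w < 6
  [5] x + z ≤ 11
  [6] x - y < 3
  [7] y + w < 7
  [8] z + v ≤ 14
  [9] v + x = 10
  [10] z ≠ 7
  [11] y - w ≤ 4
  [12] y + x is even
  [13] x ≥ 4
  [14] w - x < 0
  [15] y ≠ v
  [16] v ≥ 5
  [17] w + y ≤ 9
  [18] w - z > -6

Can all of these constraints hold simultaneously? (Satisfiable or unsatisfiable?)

Satisfiable

Setting (x, y, z, w, v) = (4, 4, 6, 2, 6) satisfies everything: constraint 3: x - y = 0; constraint 5: x + z = 10, and the others follow.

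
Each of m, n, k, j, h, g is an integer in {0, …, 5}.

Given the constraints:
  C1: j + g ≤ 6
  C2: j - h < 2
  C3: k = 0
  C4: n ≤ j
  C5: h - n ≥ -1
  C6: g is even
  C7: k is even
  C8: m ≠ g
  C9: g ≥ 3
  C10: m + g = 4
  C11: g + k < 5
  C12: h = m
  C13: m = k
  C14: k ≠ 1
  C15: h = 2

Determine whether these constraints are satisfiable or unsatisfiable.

Constraint 15 fixes h = 2 and constraint 3 fixes k = 0. Constraints 12 and 13 give h = m = k, so h = k. But 2 ≠ 0 — contradiction.

Unsatisfiable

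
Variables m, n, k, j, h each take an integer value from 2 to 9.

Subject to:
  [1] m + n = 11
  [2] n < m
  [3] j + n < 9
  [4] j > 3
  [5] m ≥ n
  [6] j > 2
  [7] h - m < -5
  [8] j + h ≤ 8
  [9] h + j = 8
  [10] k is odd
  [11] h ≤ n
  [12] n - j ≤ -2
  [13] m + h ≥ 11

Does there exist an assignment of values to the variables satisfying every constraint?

Satisfiable

Try m = 9, n = 2, k = 9, j = 6, h = 2.
Check constraint 1: m + n = 11; constraint 3: j + n = 8. The remaining constraints are straightforward to verify.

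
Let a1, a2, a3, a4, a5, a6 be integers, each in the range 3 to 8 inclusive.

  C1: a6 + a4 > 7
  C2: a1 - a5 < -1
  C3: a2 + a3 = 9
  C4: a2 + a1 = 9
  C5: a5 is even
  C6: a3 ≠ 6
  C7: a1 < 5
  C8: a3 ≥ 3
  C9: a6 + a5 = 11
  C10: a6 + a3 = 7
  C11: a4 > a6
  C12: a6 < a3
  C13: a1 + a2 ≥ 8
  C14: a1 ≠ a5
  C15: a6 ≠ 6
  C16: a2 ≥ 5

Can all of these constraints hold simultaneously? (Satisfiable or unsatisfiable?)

Take a1 = 4, a2 = 5, a3 = 4, a4 = 5, a5 = 8, a6 = 3. Then constraint 1: a6 + a4 = 8; constraint 2: a1 - a5 = -4; constraint 3: a2 + a3 = 9, and every other listed constraint is also met.

Satisfiable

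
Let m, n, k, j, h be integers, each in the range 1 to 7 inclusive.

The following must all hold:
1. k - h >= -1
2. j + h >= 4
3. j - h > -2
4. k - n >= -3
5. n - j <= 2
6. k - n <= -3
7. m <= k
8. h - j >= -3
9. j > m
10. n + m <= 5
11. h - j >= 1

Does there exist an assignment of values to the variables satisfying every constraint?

Constraints 1, 5, 6, and 11 give k − h ≥ -1, h − j ≥ 1, j − n ≥ -2, n − k ≥ 3.
Adding all 4 inequalities: the left sides telescope to 0, and the right sides sum to (-1) + 1 + (-2) + 3 = 1. So 0 ≥ 1, which is false.

Unsatisfiable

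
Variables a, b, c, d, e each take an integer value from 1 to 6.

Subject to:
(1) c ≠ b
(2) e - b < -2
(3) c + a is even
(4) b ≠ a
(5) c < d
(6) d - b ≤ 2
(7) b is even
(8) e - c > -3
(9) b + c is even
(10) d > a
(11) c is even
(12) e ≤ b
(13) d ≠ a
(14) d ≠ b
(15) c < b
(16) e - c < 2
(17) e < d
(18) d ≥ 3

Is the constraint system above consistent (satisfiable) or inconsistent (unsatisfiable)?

Take a = 2, b = 6, c = 2, d = 5, e = 1. Then constraint 2: e - b = -5; constraint 6: d - b = -1, and every other listed constraint is also met.

Satisfiable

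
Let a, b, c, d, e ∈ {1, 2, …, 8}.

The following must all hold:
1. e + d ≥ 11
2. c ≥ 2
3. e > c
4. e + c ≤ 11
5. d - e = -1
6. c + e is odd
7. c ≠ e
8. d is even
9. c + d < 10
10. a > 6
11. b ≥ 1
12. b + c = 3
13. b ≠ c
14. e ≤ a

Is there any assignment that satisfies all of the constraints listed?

Satisfiable

Setting (a, b, c, d, e) = (7, 1, 2, 6, 7) satisfies everything: constraint 1: e + d = 13; constraint 4: e + c = 9; constraint 5: d - e = -1, and the others follow.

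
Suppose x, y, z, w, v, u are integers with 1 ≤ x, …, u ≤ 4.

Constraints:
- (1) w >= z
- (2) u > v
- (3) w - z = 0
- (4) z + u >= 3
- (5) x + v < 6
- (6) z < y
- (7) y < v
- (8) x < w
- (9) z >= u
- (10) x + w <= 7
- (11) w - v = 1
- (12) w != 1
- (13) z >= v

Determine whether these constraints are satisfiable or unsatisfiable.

Unsatisfiable

Constraints 2, 6, 7, and 9 give u ≤ z, z < y, y < v, v < u. Chaining: u ≤ z < y < v < u, which forces u < u — impossible.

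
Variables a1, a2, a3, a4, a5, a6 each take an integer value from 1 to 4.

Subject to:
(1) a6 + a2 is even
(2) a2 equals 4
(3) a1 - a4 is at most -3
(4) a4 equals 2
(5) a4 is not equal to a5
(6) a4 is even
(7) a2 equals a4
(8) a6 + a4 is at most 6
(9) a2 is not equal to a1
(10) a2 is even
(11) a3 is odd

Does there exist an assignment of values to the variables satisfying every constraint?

Unsatisfiable

Constraint 2 fixes a2 = 4 and constraint 4 fixes a4 = 2, but constraint 7 requires a2 = a4. Since 4 ≠ 2, contradiction.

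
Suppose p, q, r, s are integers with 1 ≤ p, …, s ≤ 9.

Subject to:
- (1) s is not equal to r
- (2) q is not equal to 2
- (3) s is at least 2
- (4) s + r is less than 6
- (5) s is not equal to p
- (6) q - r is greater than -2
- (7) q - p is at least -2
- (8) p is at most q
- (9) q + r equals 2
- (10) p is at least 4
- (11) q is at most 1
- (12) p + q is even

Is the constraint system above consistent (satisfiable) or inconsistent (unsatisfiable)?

Unsatisfiable

From constraints 8 and 10: q ≥ p and p ≥ 4, so q ≥ 4. From constraint 11: q ≤ 1. But 1 < 4, so no value of q works.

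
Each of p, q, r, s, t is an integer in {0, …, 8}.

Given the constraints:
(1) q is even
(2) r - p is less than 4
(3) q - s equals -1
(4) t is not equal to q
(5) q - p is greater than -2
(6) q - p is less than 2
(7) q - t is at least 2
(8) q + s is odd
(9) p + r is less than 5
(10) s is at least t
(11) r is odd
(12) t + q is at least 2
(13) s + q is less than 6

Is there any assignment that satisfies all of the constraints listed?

The assignment p = 1, q = 2, r = 3, s = 3, t = 0 works:
  constraint 2 holds since r - p = 2.
  constraint 3 holds since q - s = -1.
  constraint 5 holds since q - p = 1.
The rest check out directly.

Satisfiable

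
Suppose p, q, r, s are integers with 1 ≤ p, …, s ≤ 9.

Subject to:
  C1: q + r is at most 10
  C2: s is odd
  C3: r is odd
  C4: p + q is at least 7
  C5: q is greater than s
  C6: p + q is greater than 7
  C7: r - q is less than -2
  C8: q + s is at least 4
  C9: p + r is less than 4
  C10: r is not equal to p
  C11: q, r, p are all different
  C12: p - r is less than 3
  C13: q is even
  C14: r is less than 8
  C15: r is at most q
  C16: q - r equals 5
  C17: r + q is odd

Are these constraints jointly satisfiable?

Satisfiable

One satisfying assignment is p = 2, q = 6, r = 1, s = 1.
For the less obvious constraints — constraint 1: q + r = 7; constraint 4: p + q = 8 — and the others hold by inspection.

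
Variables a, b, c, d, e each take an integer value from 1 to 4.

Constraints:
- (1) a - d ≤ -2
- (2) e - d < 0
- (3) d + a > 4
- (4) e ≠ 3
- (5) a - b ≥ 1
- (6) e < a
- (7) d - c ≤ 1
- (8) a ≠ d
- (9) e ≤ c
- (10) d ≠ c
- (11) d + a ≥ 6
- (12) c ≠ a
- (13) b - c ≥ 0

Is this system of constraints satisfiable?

Constraints 1, 5, 7, and 13 give b − c ≥ 0, c − d ≥ -1, d − a ≥ 2, a − b ≥ 1.
Adding all 4 inequalities: the left sides telescope to 0, and the right sides sum to 0 + (-1) + 2 + 1 = 2. So 0 ≥ 2, which is false.

Unsatisfiable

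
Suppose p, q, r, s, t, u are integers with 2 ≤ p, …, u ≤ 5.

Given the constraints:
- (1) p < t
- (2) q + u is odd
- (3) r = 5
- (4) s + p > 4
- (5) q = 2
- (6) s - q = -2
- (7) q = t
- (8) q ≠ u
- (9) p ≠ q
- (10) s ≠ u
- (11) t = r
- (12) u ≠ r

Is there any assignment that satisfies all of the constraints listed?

Constraint 5 fixes q = 2 and constraint 3 fixes r = 5. Constraints 7 and 11 give q = t = r, so q = r. But 2 ≠ 5 — contradiction.

Unsatisfiable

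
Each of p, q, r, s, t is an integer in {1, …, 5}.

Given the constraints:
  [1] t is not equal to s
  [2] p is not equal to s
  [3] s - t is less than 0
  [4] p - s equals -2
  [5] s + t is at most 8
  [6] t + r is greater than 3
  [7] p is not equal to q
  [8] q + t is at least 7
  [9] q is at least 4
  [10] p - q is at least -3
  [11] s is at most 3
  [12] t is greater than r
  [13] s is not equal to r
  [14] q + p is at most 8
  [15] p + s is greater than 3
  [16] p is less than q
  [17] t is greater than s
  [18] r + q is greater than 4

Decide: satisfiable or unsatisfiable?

The assignment p = 1, q = 4, r = 2, s = 3, t = 4 works:
  constraint 3 holds since s - t = -1.
  constraint 4 holds since p - s = -2.
  constraint 5 holds since s + t = 7.
The rest check out directly.

Satisfiable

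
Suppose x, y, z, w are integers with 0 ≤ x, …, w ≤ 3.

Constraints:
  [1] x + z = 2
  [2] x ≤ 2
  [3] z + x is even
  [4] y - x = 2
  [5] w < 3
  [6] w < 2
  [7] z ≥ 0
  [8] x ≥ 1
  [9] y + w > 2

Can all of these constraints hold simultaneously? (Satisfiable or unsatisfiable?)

One satisfying assignment is x = 1, y = 3, z = 1, w = 0.
For the less obvious constraints — constraint 1: x + z = 2; constraint 4: y - x = 2; constraint 9: y + w = 3 — and the others hold by inspection.

Satisfiable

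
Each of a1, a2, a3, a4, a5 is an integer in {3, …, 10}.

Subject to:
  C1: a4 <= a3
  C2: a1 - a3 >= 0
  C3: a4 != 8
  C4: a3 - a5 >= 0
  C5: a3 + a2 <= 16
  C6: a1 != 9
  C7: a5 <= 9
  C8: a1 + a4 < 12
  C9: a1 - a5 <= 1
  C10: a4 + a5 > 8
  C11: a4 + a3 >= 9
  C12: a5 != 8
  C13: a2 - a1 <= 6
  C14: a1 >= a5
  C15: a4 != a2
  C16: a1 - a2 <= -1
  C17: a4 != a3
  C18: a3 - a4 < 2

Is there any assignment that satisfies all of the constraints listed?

Take a1 = 5, a2 = 9, a3 = 5, a4 = 4, a5 = 5. Then constraint 2: a1 - a3 = 0; constraint 4: a3 - a5 = 0, and every other listed constraint is also met.

Satisfiable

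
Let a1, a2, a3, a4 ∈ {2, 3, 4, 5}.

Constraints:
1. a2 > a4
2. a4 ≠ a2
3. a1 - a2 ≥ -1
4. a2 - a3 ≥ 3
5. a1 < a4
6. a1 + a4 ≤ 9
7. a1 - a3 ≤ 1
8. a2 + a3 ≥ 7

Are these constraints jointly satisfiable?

Unsatisfiable

Constraints 3, 4, and 7 give a3 − a1 ≥ -1, a1 − a2 ≥ -1, a2 − a3 ≥ 3.
Adding all 3 inequalities: the left sides telescope to 0, and the right sides sum to (-1) + (-1) + 3 = 1. So 0 ≥ 1, which is false.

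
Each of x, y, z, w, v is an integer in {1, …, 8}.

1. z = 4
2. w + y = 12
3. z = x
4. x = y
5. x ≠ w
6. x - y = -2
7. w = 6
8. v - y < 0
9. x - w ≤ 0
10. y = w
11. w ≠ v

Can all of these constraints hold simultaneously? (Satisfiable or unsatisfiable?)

Unsatisfiable

Constraint 1 fixes z = 4 and constraint 7 fixes w = 6. Constraints 3, 4, and 10 give z = x = y = w, so z = w. But 4 ≠ 6 — contradiction.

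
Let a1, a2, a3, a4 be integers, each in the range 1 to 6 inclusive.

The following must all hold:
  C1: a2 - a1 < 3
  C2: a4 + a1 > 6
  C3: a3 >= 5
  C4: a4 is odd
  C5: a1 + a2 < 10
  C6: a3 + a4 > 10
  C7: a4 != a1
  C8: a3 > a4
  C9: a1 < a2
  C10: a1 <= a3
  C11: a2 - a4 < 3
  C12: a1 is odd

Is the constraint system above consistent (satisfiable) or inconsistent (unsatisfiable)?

Try a1 = 3, a2 = 5, a3 = 6, a4 = 5.
Check constraint 1: a2 - a1 = 2; constraint 2: a4 + a1 = 8; constraint 5: a1 + a2 = 8. The remaining constraints are straightforward to verify.

Satisfiable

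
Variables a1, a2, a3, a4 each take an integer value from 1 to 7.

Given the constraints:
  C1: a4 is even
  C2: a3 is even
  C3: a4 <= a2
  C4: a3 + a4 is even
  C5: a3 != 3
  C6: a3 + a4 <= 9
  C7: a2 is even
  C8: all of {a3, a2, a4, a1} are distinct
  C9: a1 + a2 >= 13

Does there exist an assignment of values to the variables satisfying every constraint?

Satisfiable

Try a1 = 7, a2 = 6, a3 = 2, a4 = 4.
Check constraint 6: a3 + a4 = 6; constraint 9: a1 + a2 = 13. The remaining constraints are straightforward to verify.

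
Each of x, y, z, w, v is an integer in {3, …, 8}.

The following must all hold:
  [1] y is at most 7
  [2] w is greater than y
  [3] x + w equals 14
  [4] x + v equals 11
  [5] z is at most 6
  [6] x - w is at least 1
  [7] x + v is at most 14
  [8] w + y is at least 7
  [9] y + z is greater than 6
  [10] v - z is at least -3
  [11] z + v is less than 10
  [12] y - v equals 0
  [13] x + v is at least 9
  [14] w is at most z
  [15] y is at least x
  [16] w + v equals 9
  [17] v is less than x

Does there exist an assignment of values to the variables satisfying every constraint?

Unsatisfiable

From constraints 1 and 15: x ≤ y ≤ 7. From constraints 5 and 14: w ≤ z ≤ 6. Hence x + w ≤ 13. But constraint 3 requires x + w = 14, and 14 > 13. Contradiction.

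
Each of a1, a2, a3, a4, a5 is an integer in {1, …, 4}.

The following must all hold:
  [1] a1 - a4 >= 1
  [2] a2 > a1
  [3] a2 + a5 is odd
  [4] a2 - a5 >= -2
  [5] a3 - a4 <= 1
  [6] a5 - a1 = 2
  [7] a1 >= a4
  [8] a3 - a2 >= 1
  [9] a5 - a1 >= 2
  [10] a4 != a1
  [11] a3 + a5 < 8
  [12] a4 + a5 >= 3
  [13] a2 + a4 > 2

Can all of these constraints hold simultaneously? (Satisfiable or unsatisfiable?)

Unsatisfiable

Constraints 1, 4, 5, 8, and 9 give a5 − a1 ≥ 2, a1 − a4 ≥ 1, a4 − a3 ≥ -1, a3 − a2 ≥ 1, a2 − a5 ≥ -2.
Adding all 5 inequalities: the left sides telescope to 0, and the right sides sum to 2 + 1 + (-1) + 1 + (-2) = 1. So 0 ≥ 1, which is false.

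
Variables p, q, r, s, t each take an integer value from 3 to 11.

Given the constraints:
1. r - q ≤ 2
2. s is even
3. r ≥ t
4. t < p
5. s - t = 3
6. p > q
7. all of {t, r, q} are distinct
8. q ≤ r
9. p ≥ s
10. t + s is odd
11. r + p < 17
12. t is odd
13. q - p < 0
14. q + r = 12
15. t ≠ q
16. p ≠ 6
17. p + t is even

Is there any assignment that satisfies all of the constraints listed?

Take p = 7, q = 5, r = 7, s = 6, t = 3. Then constraint 1: r - q = 2; constraint 5: s - t = 3; constraint 11: r + p = 14, and every other listed constraint is also met.

Satisfiable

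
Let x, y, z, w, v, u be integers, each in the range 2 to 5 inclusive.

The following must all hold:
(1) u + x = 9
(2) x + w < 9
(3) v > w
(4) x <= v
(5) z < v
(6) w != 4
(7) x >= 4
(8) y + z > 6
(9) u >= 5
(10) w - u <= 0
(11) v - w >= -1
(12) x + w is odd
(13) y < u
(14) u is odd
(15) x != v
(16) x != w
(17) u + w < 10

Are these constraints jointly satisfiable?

Setting (x, y, z, w, v, u) = (4, 4, 4, 3, 5, 5) satisfies everything: constraint 1: u + x = 9; constraint 2: x + w = 7; constraint 8: y + z = 8, and the others follow.

Satisfiable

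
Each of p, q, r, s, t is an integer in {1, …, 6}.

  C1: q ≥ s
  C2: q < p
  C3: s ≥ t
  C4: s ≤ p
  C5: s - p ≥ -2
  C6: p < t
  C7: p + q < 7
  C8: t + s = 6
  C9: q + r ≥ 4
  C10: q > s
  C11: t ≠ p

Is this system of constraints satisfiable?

Unsatisfiable

Constraints 2, 3, 6, and 10 give t ≤ s, s < q, q < p, p < t. Chaining: t ≤ s < q < p < t, which forces t < t — impossible.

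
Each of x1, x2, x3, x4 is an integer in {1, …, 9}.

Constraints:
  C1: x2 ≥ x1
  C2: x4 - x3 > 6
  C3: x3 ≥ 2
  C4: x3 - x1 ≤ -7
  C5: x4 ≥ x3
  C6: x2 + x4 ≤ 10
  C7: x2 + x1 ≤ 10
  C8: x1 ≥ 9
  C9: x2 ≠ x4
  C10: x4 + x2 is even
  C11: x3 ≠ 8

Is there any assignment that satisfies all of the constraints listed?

Unsatisfiable

From constraints 1 and 8: x2 ≥ x1 ≥ 9. From constraints 3 and 5: x4 ≥ x3 ≥ 2. Hence x2 + x4 ≥ 11. But constraint 6 requires x2 + x4 ≤ 10, and 10 < 11. Contradiction.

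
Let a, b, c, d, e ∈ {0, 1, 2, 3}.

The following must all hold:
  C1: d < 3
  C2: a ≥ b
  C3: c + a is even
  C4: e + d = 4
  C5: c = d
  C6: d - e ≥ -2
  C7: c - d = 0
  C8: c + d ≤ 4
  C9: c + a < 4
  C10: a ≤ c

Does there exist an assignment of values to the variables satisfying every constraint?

Satisfiable

The assignment a = 1, b = 1, c = 1, d = 1, e = 3 works:
  constraint 4 holds since e + d = 4.
  constraint 6 holds since d - e = -2.
The rest check out directly.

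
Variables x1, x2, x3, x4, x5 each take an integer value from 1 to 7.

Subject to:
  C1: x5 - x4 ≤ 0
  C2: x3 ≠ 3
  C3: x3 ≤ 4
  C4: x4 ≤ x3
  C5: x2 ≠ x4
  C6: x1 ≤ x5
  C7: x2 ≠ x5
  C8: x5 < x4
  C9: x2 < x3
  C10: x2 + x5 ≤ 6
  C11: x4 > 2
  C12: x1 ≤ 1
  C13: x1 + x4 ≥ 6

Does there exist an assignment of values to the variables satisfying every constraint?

Unsatisfiable

From constraint 12: x1 ≤ 1. From constraints 3 and 4: x4 ≤ x3 ≤ 4. Hence x1 + x4 ≤ 5. But constraint 13 requires x1 + x4 ≥ 6, and 6 > 5. Contradiction.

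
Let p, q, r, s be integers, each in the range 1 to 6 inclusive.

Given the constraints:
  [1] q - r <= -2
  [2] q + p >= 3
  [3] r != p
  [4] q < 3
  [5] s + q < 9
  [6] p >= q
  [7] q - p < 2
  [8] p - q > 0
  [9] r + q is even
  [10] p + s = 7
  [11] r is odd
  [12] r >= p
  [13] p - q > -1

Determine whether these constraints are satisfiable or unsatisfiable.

One satisfying assignment is p = 2, q = 1, r = 5, s = 5.
For the less obvious constraints — constraint 1: q - r = -4; constraint 2: q + p = 3; constraint 5: s + q = 6 — and the others hold by inspection.

Satisfiable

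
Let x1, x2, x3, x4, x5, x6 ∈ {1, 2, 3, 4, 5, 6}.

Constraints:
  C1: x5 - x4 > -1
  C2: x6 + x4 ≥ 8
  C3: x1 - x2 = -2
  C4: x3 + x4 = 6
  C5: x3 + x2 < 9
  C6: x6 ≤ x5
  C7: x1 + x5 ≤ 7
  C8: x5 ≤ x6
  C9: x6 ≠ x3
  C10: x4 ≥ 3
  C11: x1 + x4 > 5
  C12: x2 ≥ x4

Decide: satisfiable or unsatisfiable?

The assignment x1 = 3, x2 = 5, x3 = 2, x4 = 4, x5 = 4, x6 = 4 works:
  constraint 1 holds since x5 - x4 = 0.
  constraint 2 holds since x6 + x4 = 8.
  constraint 3 holds since x1 - x2 = -2.
The rest check out directly.

Satisfiable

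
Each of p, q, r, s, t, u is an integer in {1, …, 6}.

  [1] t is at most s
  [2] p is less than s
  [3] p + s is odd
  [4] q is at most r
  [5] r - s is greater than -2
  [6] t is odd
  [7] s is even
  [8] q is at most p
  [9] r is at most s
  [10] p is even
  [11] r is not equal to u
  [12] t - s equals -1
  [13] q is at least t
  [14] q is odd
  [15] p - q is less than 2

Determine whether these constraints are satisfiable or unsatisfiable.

Unsatisfiable

Constraint 10 makes p even and constraint 7 makes s even, so p + s must be even. Constraint 3 says p + s is odd — contradiction.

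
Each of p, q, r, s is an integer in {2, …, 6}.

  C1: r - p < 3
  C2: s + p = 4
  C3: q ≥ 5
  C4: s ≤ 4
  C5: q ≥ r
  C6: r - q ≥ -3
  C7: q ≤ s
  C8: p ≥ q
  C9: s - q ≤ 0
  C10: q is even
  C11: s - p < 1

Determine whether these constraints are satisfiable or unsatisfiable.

From constraint 3: q ≥ 5. From constraints 4 and 7: q ≤ s and s ≤ 4, so q ≤ 4. But 4 < 5, so no value of q works.

Unsatisfiable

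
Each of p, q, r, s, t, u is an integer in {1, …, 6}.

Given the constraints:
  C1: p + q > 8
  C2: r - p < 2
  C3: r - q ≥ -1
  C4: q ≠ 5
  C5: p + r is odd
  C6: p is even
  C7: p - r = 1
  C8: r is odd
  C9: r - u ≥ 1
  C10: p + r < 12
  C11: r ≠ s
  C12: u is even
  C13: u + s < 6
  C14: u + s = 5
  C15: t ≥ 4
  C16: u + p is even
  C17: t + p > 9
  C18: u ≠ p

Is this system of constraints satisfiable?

The assignment p = 6, q = 3, r = 5, s = 1, t = 6, u = 4 works:
  constraint 1 holds since p + q = 9.
  constraint 2 holds since r - p = -1.
The rest check out directly.

Satisfiable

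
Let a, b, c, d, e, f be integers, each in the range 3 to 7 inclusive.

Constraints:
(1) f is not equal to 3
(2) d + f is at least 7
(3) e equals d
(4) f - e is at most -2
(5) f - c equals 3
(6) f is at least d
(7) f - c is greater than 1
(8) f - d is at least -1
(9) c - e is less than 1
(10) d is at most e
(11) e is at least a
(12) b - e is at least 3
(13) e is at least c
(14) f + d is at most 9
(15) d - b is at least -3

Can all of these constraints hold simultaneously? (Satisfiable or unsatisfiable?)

Unsatisfiable

Constraints 4, 8, 12, and 15 give e − f ≥ 2, f − d ≥ -1, d − b ≥ -3, b − e ≥ 3.
Adding all 4 inequalities: the left sides telescope to 0, and the right sides sum to 2 + (-1) + (-3) + 3 = 1. So 0 ≥ 1, which is false.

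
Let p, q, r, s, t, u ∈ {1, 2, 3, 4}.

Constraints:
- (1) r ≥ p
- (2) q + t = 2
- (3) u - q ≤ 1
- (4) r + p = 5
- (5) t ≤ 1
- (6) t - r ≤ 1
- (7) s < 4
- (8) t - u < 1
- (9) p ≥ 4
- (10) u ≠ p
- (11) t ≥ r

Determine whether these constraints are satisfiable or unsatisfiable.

From constraints 1 and 9: r ≥ p and p ≥ 4, so r ≥ 4. From constraints 5 and 11: r ≤ t and t ≤ 1, so r ≤ 1. But 1 < 4, so no value of r works.

Unsatisfiable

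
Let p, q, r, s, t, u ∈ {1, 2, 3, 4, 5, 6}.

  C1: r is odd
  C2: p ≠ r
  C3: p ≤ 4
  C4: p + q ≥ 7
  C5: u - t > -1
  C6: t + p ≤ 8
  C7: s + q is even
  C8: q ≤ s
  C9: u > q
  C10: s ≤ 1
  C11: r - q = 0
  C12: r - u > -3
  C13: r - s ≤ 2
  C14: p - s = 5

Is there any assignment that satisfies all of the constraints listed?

From constraint 3: p ≤ 4. From constraints 8 and 10: q ≤ s ≤ 1. Hence p + q ≤ 5. But constraint 4 requires p + q ≥ 7, and 7 > 5. Contradiction.

Unsatisfiable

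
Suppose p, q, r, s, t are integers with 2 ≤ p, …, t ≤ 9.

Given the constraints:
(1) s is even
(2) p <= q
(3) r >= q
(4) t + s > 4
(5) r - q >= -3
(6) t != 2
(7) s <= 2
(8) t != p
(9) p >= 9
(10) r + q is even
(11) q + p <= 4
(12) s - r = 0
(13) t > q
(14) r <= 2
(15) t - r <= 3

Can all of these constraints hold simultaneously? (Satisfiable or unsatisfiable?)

From constraints 2 and 9: q ≥ p and p ≥ 9, so q ≥ 9. From constraints 3 and 14: q ≤ r and r ≤ 2, so q ≤ 2. But 2 < 9, so no value of q works.

Unsatisfiable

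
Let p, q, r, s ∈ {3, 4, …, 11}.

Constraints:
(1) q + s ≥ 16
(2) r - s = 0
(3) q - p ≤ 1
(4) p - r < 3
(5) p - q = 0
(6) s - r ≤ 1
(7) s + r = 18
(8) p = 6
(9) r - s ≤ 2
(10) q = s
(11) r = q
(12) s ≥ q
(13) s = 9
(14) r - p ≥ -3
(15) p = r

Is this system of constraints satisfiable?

Unsatisfiable

Constraint 8 fixes p = 6 and constraint 13 fixes s = 9. Constraints 10, 11, and 15 give p = r = q = s, so p = s. But 6 ≠ 9 — contradiction.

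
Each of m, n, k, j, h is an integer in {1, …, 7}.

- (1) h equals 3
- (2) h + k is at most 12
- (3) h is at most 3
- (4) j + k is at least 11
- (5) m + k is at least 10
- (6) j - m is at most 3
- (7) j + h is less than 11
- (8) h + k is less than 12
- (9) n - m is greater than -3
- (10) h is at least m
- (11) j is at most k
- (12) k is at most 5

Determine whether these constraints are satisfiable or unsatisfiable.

From constraints 3 and 10: m ≤ h ≤ 3. From constraint 12: k ≤ 5. Hence m + k ≤ 8. But constraint 5 requires m + k ≥ 10, and 10 > 8. Contradiction.

Unsatisfiable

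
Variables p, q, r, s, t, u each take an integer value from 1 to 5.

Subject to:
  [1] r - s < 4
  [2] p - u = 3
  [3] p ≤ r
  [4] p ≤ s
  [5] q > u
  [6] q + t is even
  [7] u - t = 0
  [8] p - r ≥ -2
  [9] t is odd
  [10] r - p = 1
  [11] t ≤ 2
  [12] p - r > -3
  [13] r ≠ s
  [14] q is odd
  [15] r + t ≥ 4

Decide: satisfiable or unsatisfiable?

The assignment p = 4, q = 3, r = 5, s = 4, t = 1, u = 1 works:
  constraint 1 holds since r - s = 1.
  constraint 2 holds since p - u = 3.
The rest check out directly.

Satisfiable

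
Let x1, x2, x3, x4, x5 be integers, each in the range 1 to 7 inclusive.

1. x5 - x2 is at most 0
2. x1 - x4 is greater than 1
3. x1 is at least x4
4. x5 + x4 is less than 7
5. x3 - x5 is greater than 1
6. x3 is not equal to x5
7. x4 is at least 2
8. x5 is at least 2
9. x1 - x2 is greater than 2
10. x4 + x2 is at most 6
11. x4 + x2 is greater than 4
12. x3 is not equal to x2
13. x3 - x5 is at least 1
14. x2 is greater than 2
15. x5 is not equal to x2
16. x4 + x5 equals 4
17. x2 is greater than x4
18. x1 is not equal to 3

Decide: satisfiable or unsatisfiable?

Satisfiable

Setting (x1, x2, x3, x4, x5) = (6, 3, 5, 2, 2) satisfies everything: constraint 1: x5 - x2 = -1; constraint 2: x1 - x4 = 4; constraint 4: x5 + x4 = 4, and the others follow.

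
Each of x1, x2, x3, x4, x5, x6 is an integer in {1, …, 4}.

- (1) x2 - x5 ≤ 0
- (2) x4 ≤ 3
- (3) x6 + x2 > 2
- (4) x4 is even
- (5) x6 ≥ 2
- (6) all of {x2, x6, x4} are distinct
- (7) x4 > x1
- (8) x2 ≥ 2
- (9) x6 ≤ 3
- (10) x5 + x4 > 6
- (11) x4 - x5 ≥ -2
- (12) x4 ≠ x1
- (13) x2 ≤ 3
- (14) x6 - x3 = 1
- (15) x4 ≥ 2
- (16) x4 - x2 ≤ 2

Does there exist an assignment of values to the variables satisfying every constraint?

Unsatisfiable

Constraints 2, 5, 8, 9, 13, and 15 confine each of x2, x6, x4 to the 2 values {2, 3}.
Constraint 6 requires all 3 of them to be distinct, but only 2 values are available — impossible by the pigeonhole principle.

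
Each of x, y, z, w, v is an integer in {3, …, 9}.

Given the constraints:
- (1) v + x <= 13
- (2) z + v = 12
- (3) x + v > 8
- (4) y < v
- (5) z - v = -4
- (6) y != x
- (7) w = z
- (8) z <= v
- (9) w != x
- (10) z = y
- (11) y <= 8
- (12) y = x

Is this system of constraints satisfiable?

From constraints 7, 10, and 12, w = z = y = x, so w = x. But constraint 9 says w ≠ x. Contradiction.

Unsatisfiable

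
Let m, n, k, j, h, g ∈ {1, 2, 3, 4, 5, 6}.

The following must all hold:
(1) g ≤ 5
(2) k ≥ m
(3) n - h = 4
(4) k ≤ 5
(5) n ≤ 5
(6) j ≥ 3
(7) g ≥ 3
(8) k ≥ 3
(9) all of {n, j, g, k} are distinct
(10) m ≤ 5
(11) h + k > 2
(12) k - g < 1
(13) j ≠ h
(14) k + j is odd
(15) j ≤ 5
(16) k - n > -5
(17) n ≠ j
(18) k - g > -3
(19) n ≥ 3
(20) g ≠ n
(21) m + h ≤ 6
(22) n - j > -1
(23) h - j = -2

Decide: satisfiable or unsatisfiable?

Unsatisfiable

Constraints 1, 4, 5, 6, 7, 8, 15, and 19 confine each of n, j, g, k to the 3 values {3, …, 5}.
Constraint 9 requires all 4 of them to be distinct, but only 3 values are available — impossible by the pigeonhole principle.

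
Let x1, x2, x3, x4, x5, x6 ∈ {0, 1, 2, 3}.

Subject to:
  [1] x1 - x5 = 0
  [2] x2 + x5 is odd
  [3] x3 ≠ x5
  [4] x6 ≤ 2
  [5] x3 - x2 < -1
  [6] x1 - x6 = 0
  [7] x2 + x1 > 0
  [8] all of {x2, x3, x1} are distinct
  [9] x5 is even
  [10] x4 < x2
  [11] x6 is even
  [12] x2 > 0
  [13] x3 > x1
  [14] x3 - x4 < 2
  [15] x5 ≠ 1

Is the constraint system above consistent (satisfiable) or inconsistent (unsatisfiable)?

The assignment x1 = 0, x2 = 3, x3 = 1, x4 = 2, x5 = 0, x6 = 0 works:
  constraint 1 holds since x1 - x5 = 0.
  constraint 5 holds since x3 - x2 = -2.
The rest check out directly.

Satisfiable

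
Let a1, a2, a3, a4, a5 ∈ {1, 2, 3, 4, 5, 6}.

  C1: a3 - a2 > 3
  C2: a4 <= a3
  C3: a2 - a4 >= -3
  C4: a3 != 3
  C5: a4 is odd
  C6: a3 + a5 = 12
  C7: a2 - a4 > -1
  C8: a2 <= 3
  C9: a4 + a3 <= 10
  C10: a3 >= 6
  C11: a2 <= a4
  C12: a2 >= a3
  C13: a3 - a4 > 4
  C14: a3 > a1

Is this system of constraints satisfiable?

From constraint 10: a3 ≥ 6. From constraints 8 and 12: a3 ≤ a2 and a2 ≤ 3, so a3 ≤ 3. But 3 < 6, so no value of a3 works.

Unsatisfiable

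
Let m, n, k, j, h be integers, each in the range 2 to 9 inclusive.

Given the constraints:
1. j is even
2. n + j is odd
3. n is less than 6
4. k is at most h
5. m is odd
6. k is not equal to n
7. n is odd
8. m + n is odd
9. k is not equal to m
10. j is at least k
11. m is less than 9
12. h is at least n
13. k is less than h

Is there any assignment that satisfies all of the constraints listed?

Unsatisfiable

Constraint 5 makes m odd and constraint 7 makes n odd, so m + n must be even. Constraint 8 says m + n is odd — contradiction.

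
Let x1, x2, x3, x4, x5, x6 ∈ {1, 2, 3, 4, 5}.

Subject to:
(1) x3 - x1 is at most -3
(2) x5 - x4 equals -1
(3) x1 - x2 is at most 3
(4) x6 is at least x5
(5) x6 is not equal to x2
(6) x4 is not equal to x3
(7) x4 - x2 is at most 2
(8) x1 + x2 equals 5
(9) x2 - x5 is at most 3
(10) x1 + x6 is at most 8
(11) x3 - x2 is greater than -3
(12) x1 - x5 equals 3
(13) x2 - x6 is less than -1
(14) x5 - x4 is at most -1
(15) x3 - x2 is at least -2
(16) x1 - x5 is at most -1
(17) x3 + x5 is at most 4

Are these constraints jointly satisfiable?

Constraints 1, 7, 14, 15, and 16 give x3 − x2 ≥ -2, x2 − x4 ≥ -2, x4 − x5 ≥ 1, x5 − x1 ≥ 1, x1 − x3 ≥ 3.
Adding all 5 inequalities: the left sides telescope to 0, and the right sides sum to (-2) + (-2) + 1 + 1 + 3 = 1. So 0 ≥ 1, which is false.

Unsatisfiable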